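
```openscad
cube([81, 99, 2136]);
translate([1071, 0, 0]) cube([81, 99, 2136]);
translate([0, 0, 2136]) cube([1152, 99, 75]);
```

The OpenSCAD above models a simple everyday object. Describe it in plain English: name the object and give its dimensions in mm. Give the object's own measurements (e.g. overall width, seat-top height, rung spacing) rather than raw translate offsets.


A door frame. The clear opening is 990 mm wide and 2136 mm high. Two 81 mm wide jambs, 99 mm deep, stand either side of the opening from the floor to the top of the opening. A 75 mm thick head sits across the top of both jambs, spanning the full outside width of the frame.


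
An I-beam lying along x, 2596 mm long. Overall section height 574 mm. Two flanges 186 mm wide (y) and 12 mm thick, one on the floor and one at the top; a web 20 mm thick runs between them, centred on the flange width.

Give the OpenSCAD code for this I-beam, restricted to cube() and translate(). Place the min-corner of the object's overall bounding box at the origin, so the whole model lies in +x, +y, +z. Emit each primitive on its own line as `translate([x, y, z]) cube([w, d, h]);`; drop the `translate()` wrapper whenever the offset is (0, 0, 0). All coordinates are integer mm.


cube([2596, 186, 12]);
translate([0, 83, 12]) cube([2596, 20, 550]);
translate([0, 0, 562]) cube([2596, 186, 12]);


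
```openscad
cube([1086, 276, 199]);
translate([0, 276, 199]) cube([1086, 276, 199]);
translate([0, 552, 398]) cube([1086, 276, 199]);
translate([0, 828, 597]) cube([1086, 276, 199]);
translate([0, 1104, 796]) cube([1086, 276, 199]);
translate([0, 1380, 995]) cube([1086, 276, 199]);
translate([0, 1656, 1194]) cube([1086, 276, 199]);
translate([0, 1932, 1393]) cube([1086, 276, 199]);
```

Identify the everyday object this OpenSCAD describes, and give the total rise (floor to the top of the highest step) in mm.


A staircase. The total rise is 1592 mm.

8 identical blocks, each offset up and back from the previous — a staircase. Each step is 199 mm tall and there are 8 of them, so the total rise is 8 × 199 = 1592 mm.


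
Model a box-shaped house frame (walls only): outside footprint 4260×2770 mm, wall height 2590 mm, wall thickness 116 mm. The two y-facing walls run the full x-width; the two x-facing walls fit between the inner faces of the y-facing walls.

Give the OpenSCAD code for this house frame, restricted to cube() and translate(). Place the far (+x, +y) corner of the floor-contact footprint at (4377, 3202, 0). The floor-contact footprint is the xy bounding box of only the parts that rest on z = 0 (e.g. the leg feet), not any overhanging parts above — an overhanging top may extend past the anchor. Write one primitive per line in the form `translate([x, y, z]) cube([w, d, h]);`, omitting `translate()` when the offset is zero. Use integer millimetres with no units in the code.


translate([117, 432, 0]) cube([4260, 116, 2590]);
translate([117, 3086, 0]) cube([4260, 116, 2590]);
translate([117, 548, 0]) cube([116, 2538, 2590]);
translate([4261, 548, 0]) cube([116, 2538, 2590]);


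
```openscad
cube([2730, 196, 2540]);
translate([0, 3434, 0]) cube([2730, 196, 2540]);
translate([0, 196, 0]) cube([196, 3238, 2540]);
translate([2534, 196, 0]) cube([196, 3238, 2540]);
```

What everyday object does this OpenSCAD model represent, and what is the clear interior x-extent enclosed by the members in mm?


A house (or room) frame. The interior width is 2338 mm.

Four 2540 mm walls enclosing a rectangle with no floor or roof — a room or house frame. Outside width is 2730 mm and wall thickness is 196 mm, so the interior width is 2730 − 2 × 196 = 2338 mm.


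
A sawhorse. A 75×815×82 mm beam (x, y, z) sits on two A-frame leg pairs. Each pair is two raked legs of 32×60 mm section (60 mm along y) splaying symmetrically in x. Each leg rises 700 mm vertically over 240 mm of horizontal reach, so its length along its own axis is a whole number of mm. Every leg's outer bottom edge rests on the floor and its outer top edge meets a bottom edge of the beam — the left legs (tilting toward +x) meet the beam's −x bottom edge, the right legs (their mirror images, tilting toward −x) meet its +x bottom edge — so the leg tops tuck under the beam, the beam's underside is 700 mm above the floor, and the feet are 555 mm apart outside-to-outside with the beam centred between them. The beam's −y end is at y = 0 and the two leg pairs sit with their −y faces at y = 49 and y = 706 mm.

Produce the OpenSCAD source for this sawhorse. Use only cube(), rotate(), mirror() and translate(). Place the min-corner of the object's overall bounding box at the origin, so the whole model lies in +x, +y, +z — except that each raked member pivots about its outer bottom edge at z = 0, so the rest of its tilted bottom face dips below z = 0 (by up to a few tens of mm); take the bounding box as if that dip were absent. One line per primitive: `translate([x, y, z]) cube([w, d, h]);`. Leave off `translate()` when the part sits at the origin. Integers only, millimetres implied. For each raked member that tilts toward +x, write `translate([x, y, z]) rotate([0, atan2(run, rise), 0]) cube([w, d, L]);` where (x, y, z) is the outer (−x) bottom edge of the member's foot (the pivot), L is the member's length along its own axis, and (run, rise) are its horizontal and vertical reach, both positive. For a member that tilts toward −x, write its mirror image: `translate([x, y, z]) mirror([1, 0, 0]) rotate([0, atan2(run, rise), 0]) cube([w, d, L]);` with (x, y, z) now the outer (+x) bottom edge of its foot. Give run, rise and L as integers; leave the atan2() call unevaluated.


translate([240, 0, 700]) cube([75, 815, 82]);
translate([0, 49, 0]) rotate([0, atan2(240, 700), 0]) cube([32, 60, 740]);
translate([555, 49, 0]) mirror([1, 0, 0]) rotate([0, atan2(240, 700), 0]) cube([32, 60, 740]);
translate([0, 706, 0]) rotate([0, atan2(240, 700), 0]) cube([32, 60, 740]);
translate([555, 706, 0]) mirror([1, 0, 0]) rotate([0, atan2(240, 700), 0]) cube([32, 60, 740]);


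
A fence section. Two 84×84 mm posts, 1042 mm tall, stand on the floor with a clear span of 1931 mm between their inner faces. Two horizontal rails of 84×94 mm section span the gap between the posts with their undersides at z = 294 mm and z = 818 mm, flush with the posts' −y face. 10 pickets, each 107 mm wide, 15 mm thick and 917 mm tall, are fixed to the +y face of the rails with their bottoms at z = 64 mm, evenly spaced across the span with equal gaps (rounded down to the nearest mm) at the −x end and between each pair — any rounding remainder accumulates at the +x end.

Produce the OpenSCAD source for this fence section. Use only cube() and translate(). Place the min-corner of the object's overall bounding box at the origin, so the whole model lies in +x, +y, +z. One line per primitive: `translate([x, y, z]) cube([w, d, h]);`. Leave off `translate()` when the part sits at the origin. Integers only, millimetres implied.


cube([84, 84, 1042]);
translate([2015, 0, 0]) cube([84, 84, 1042]);
translate([84, 0, 294]) cube([1931, 84, 94]);
translate([84, 0, 818]) cube([1931, 84, 94]);
translate([162, 84, 64]) cube([107, 15, 917]);
translate([347, 84, 64]) cube([107, 15, 917]);
translate([532, 84, 64]) cube([107, 15, 917]);
translate([717, 84, 64]) cube([107, 15, 917]);
translate([902, 84, 64]) cube([107, 15, 917]);
translate([1087, 84, 64]) cube([107, 15, 917]);
translate([1272, 84, 64]) cube([107, 15, 917]);
translate([1457, 84, 64]) cube([107, 15, 917]);
translate([1642, 84, 64]) cube([107, 15, 917]);
translate([1827, 84, 64]) cube([107, 15, 917]);


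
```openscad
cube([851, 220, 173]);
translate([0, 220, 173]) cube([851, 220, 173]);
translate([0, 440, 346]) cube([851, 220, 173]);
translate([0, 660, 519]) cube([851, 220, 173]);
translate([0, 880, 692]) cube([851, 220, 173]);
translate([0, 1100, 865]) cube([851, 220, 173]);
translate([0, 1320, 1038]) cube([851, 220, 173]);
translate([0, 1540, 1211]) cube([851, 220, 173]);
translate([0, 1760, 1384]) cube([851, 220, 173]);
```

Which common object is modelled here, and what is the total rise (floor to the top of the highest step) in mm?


A staircase. The total rise is 1557 mm.

9 identical blocks, each offset up and back from the previous — a staircase. Each step is 173 mm tall and there are 9 of them, so the total rise is 9 × 173 = 1557 mm.


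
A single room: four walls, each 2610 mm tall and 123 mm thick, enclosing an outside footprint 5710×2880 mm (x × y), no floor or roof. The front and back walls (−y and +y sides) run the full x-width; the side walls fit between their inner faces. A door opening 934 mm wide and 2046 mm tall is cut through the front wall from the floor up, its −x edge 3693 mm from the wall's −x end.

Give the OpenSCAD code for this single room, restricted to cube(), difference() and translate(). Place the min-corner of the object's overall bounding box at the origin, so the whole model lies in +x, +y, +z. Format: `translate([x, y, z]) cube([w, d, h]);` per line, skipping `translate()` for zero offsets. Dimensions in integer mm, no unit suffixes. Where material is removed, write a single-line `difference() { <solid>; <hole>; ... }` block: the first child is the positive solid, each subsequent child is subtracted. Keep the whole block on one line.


difference() { cube([5710, 123, 2610]); translate([3693, 0, 0]) cube([934, 123, 2046]); }
translate([0, 2757, 0]) cube([5710, 123, 2610]);
translate([0, 123, 0]) cube([123, 2634, 2610]);
translate([5587, 123, 0]) cube([123, 2634, 2610]);


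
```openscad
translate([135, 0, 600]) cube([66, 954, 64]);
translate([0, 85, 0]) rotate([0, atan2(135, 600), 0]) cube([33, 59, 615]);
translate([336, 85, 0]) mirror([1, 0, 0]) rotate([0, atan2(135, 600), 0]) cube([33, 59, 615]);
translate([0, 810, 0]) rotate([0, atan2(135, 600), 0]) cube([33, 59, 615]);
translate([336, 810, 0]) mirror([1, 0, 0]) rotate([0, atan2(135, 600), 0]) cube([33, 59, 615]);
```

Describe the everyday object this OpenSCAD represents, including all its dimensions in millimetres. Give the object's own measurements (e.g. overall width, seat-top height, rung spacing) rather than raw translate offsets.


A sawhorse. A 66×954×64 mm beam (x, y, z) sits on two A-frame leg pairs. Each pair is two raked legs of 33×59 mm section (59 mm along y) splaying symmetrically in x. Each leg rises 600 mm vertically over 135 mm of horizontal reach and is 615 mm long along its own axis. Every leg's outer bottom edge rests on the floor and its outer top edge meets a bottom edge of the beam — the left legs (tilting toward +x) meet the beam's −x bottom edge, the right legs (their mirror images, tilting toward −x) meet its +x bottom edge — so the leg tops tuck under the beam, the beam's underside is 600 mm above the floor, and the feet are 336 mm apart outside-to-outside with the beam centred between them. The two leg pairs are set in 85 mm from either end of the beam.


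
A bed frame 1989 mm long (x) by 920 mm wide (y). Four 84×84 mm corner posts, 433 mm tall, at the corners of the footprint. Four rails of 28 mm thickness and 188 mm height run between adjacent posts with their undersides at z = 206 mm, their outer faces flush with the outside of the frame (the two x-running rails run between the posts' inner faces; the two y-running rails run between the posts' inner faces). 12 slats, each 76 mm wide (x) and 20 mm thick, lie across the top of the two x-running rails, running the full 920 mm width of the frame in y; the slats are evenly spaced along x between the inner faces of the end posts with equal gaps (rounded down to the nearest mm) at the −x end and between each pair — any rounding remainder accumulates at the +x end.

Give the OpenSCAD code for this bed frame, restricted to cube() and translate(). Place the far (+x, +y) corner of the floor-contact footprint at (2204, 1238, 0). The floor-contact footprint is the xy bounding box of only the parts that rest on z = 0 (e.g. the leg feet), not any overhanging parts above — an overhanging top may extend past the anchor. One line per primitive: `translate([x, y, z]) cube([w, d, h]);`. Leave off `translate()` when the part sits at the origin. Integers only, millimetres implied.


// slat z = rail_z + rail_h = 206 + 188 = 394
// slat gap = ⌊(1821 − 12·76) / 13⌋ = 69
translate([215, 318, 0]) cube([84, 84, 433]);
translate([215, 1154, 0]) cube([84, 84, 433]);
translate([2120, 318, 0]) cube([84, 84, 433]);
translate([2120, 1154, 0]) cube([84, 84, 433]);
translate([299, 318, 206]) cube([1821, 28, 188]);
translate([299, 1210, 206]) cube([1821, 28, 188]);
translate([215, 402, 206]) cube([28, 752, 188]);
translate([2176, 402, 206]) cube([28, 752, 188]);
translate([368, 318, 394]) cube([76, 920, 20]);
translate([513, 318, 394]) cube([76, 920, 20]);
translate([658, 318, 394]) cube([76, 920, 20]);
translate([803, 318, 394]) cube([76, 920, 20]);
translate([948, 318, 394]) cube([76, 920, 20]);
translate([1093, 318, 394]) cube([76, 920, 20]);
translate([1238, 318, 394]) cube([76, 920, 20]);
translate([1383, 318, 394]) cube([76, 920, 20]);
translate([1528, 318, 394]) cube([76, 920, 20]);
translate([1673, 318, 394]) cube([76, 920, 20]);
translate([1818, 318, 394]) cube([76, 920, 20]);
translate([1963, 318, 394]) cube([76, 920, 20]);


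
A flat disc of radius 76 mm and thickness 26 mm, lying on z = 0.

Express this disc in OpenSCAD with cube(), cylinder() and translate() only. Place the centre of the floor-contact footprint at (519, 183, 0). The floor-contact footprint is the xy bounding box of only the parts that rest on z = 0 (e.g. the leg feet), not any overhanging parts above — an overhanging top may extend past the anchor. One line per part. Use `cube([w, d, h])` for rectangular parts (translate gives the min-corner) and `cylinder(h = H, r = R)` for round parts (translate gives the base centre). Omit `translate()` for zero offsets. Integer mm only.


translate([519, 183, 0]) cylinder(h = 26, r = 76);


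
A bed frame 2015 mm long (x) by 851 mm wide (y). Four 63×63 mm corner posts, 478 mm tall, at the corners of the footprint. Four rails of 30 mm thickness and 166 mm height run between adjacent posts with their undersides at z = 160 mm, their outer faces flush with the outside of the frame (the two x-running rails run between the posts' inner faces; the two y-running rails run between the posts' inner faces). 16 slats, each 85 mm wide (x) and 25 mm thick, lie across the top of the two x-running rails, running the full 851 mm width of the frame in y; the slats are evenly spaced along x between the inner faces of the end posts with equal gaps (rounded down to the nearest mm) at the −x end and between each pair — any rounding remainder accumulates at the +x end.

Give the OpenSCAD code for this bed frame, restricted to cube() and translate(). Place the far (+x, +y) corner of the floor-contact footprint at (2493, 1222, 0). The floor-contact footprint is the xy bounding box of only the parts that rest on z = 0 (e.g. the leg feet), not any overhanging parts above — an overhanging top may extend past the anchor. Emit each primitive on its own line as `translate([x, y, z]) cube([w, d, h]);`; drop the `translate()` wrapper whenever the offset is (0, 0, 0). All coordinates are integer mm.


// slat z = rail_z + rail_h = 160 + 166 = 326
// slat gap = ⌊(1889 − 16·85) / 17⌋ = 31
translate([478, 371, 0]) cube([63, 63, 478]);
translate([478, 1159, 0]) cube([63, 63, 478]);
translate([2430, 371, 0]) cube([63, 63, 478]);
translate([2430, 1159, 0]) cube([63, 63, 478]);
translate([541, 371, 160]) cube([1889, 30, 166]);
translate([541, 1192, 160]) cube([1889, 30, 166]);
translate([478, 434, 160]) cube([30, 725, 166]);
translate([2463, 434, 160]) cube([30, 725, 166]);
translate([572, 371, 326]) cube([85, 851, 25]);
translate([688, 371, 326]) cube([85, 851, 25]);
translate([804, 371, 326]) cube([85, 851, 25]);
translate([920, 371, 326]) cube([85, 851, 25]);
translate([1036, 371, 326]) cube([85, 851, 25]);
translate([1152, 371, 326]) cube([85, 851, 25]);
translate([1268, 371, 326]) cube([85, 851, 25]);
translate([1384, 371, 326]) cube([85, 851, 25]);
translate([1500, 371, 326]) cube([85, 851, 25]);
translate([1616, 371, 326]) cube([85, 851, 25]);
translate([1732, 371, 326]) cube([85, 851, 25]);
translate([1848, 371, 326]) cube([85, 851, 25]);
translate([1964, 371, 326]) cube([85, 851, 25]);
translate([2080, 371, 326]) cube([85, 851, 25]);
translate([2196, 371, 326]) cube([85, 851, 25]);
translate([2312, 371, 326]) cube([85, 851, 25]);


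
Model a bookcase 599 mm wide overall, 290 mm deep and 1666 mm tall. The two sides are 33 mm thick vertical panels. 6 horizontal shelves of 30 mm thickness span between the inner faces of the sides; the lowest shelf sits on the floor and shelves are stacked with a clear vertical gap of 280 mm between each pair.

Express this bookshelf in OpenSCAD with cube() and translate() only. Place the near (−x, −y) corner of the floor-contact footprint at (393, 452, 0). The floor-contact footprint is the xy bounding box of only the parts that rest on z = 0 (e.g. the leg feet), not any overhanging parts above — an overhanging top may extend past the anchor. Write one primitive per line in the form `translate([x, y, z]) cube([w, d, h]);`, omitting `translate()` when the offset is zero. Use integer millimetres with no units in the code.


translate([393, 452, 0]) cube([33, 290, 1666]);
translate([959, 452, 0]) cube([33, 290, 1666]);
translate([426, 452, 0]) cube([533, 290, 30]);
translate([426, 452, 310]) cube([533, 290, 30]);
translate([426, 452, 620]) cube([533, 290, 30]);
translate([426, 452, 930]) cube([533, 290, 30]);
translate([426, 452, 1240]) cube([533, 290, 30]);
translate([426, 452, 1550]) cube([533, 290, 30]);


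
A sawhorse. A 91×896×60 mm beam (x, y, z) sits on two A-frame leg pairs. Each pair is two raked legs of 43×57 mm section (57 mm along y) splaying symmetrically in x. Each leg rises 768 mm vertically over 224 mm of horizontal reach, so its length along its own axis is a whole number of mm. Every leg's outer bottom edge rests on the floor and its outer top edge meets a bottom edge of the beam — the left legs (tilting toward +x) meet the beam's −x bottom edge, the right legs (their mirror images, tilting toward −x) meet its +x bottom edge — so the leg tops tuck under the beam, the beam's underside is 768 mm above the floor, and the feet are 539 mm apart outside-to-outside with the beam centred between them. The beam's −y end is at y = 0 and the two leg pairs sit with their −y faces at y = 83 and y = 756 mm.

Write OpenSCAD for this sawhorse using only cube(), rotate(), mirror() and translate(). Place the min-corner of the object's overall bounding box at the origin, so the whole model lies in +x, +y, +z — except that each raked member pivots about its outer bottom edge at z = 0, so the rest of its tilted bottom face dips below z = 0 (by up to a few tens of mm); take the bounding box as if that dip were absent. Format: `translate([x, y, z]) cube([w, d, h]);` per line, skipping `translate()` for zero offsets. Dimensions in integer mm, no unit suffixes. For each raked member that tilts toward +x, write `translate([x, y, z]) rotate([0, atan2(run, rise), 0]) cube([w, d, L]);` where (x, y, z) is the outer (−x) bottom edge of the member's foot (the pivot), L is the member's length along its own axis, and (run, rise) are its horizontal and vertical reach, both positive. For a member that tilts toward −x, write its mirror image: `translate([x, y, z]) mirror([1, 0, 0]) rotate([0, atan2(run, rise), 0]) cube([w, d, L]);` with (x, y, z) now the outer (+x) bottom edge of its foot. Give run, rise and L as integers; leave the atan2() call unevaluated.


translate([224, 0, 768]) cube([91, 896, 60]);
translate([0, 83, 0]) rotate([0, atan2(224, 768), 0]) cube([43, 57, 800]);
translate([539, 83, 0]) mirror([1, 0, 0]) rotate([0, atan2(224, 768), 0]) cube([43, 57, 800]);
translate([0, 756, 0]) rotate([0, atan2(224, 768), 0]) cube([43, 57, 800]);
translate([539, 756, 0]) mirror([1, 0, 0]) rotate([0, atan2(224, 768), 0]) cube([43, 57, 800]);


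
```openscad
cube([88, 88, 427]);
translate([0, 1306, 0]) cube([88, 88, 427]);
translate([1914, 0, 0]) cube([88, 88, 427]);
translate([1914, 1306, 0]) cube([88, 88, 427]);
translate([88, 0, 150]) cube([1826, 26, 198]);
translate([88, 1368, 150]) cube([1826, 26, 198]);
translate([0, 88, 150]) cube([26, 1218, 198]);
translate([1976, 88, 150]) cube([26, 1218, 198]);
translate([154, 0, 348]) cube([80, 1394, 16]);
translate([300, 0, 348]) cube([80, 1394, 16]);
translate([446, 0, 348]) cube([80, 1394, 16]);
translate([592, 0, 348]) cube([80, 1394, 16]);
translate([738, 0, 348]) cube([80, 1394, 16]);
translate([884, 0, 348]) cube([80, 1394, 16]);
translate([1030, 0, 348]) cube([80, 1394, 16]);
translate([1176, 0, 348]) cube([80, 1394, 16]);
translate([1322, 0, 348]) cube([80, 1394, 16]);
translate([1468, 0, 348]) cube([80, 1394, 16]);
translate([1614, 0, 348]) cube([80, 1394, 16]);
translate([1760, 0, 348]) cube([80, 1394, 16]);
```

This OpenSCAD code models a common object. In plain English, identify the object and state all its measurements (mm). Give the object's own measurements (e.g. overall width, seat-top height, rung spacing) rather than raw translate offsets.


A bed frame 2002 mm long (x) by 1394 mm wide (y). Four 88×88 mm corner posts, 427 mm tall, at the corners of the footprint. Four rails of 26 mm thickness and 198 mm height run between adjacent posts with their undersides at z = 150 mm, their outer faces flush with the outside of the frame (the two x-running rails run between the posts' inner faces; the two y-running rails run between the posts' inner faces). 12 slats, each 80 mm wide (x) and 16 mm thick, lie across the top of the two x-running rails, running the full 1394 mm width of the frame in y; along x they sit between the end posts with a 66 mm gap after the −x posts and between neighbouring slats, leaving 74 mm before the +x posts.


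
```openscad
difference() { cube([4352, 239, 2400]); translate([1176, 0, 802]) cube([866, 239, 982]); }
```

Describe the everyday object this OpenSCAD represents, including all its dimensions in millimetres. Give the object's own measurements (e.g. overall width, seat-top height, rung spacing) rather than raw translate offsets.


A wall 4352 mm long (x), 239 mm thick (y), 2400 mm tall, with a rectangular window opening cut through it. The opening is 866 mm wide and 982 mm tall; its sill is at z = 802 mm and its near (−x) edge is 1176 mm from the wall's −x end. The opening passes through the full wall thickness.


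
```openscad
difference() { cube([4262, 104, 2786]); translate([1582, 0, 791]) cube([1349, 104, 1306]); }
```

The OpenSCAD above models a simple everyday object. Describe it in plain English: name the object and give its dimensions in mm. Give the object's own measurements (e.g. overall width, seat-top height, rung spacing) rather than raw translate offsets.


A wall 4262 mm long (x), 104 mm thick (y), 2786 mm tall, with a rectangular window opening cut through it. The opening is 1349 mm wide and 1306 mm tall; its sill is at z = 791 mm and its near (−x) edge is 1582 mm from the wall's −x end. The opening passes through the full wall thickness.


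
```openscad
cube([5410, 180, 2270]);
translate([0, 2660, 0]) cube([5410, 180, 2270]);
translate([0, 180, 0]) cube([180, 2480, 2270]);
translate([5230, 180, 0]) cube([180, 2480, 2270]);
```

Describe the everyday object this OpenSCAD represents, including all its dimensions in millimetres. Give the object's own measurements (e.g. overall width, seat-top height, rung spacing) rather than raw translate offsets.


The wall frame of a small rectangular building: four walls, each 2270 mm tall and 180 mm thick, enclosing a footprint 5410 mm (x) by 2840 mm (y) outside-to-outside, with no floor or roof. The front and back walls (the −y and +y sides) span the full width; the two side walls fit between them.


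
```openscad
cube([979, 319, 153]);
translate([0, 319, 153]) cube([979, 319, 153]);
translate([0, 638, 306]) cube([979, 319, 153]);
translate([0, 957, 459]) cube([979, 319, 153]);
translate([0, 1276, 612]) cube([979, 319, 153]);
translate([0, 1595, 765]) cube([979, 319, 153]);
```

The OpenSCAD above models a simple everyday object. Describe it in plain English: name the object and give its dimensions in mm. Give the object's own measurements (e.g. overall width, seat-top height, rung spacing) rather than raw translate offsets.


A straight staircase of 6 solid steps. Each step is 979 mm wide (x), 319 mm deep (y, the going) and 153 mm tall (the rise). The first step rests on the floor; each subsequent step sits one going further in +y and one rise higher in +z, directly behind and above the previous step with no overlap.


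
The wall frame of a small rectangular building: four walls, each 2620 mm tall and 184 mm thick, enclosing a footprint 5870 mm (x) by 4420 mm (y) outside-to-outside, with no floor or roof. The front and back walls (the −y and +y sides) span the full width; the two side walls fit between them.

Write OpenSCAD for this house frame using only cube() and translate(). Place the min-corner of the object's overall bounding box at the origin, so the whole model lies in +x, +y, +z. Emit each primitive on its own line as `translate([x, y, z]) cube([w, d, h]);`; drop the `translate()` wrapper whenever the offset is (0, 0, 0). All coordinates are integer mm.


cube([5870, 184, 2620]);
translate([0, 4236, 0]) cube([5870, 184, 2620]);
translate([0, 184, 0]) cube([184, 4052, 2620]);
translate([5686, 184, 0]) cube([184, 4052, 2620]);


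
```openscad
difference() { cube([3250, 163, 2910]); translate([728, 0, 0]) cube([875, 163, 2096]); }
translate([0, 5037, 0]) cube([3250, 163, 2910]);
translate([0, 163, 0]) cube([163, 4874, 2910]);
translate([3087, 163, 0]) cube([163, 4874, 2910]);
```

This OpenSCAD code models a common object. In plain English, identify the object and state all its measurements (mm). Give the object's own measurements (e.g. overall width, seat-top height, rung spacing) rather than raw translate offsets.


A single room: four walls, each 2910 mm tall and 163 mm thick, enclosing an outside footprint 3250×5200 mm (x × y), no floor or roof. The front and back walls (−y and +y sides) run the full x-width; the side walls fit between their inner faces. A door opening 875 mm wide and 2096 mm tall is cut through the front wall from the floor up, its −x edge 728 mm from the wall's −x end.


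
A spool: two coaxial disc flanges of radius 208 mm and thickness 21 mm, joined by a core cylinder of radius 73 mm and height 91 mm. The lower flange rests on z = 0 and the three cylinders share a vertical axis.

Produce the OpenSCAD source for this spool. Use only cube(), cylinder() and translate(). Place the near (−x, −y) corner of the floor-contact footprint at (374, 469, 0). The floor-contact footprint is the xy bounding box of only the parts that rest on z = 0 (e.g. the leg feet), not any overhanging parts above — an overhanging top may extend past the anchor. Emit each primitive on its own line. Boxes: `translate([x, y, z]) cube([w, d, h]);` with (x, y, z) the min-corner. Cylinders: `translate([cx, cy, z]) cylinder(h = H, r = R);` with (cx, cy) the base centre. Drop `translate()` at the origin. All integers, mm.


translate([582, 677, 0]) cylinder(h = 21, r = 208);
translate([582, 677, 21]) cylinder(h = 91, r = 73);
translate([582, 677, 112]) cylinder(h = 21, r = 208);


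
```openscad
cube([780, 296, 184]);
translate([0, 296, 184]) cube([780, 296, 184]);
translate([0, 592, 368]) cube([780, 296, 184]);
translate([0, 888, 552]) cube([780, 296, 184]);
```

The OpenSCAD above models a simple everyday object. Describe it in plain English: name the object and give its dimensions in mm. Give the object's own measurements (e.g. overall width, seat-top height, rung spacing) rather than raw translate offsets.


A straight staircase of 4 solid steps. Each step is 780 mm wide (x), 296 mm deep (y, the going) and 184 mm tall (the rise). The first step rests on the floor; each subsequent step sits one going further in +y and one rise higher in +z, directly behind and above the previous step with no overlap.


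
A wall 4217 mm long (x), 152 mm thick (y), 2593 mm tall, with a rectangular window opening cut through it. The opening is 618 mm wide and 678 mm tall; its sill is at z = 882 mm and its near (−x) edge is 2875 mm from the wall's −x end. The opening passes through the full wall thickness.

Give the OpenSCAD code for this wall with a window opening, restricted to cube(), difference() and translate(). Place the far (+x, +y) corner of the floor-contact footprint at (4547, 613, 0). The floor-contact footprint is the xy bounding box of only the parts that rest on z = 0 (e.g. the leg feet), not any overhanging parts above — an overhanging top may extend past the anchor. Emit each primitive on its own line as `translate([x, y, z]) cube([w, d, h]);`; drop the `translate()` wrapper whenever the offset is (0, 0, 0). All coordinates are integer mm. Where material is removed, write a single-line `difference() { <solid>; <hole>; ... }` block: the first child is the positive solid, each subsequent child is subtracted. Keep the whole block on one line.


difference() { translate([330, 461, 0]) cube([4217, 152, 2593]); translate([3205, 461, 882]) cube([618, 152, 678]); }


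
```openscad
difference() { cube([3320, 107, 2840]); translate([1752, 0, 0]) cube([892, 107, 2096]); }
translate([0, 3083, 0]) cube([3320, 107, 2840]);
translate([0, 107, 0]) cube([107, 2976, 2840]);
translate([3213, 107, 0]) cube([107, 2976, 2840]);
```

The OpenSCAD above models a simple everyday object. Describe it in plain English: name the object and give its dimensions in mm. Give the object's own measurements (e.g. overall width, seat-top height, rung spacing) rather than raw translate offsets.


A single room: four walls, each 2840 mm tall and 107 mm thick, enclosing an outside footprint 3320×3190 mm (x × y), no floor or roof. The front and back walls (−y and +y sides) run the full x-width; the side walls fit between their inner faces. A door opening 892 mm wide and 2096 mm tall is cut through the front wall from the floor up, its −x edge 1752 mm from the wall's −x end.


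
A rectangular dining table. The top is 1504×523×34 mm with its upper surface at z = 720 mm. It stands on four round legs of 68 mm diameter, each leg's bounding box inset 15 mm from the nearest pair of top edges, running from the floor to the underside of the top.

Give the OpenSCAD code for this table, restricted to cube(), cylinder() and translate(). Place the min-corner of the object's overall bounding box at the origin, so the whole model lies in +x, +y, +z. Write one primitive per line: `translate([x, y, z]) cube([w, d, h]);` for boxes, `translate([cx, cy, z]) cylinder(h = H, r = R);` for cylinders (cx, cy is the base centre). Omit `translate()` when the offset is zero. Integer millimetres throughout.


translate([0, 0, 686]) cube([1504, 523, 34]);
translate([49, 49, 0]) cylinder(h = 686, r = 34);
translate([1455, 49, 0]) cylinder(h = 686, r = 34);
translate([49, 474, 0]) cylinder(h = 686, r = 34);
translate([1455, 474, 0]) cylinder(h = 686, r = 34);


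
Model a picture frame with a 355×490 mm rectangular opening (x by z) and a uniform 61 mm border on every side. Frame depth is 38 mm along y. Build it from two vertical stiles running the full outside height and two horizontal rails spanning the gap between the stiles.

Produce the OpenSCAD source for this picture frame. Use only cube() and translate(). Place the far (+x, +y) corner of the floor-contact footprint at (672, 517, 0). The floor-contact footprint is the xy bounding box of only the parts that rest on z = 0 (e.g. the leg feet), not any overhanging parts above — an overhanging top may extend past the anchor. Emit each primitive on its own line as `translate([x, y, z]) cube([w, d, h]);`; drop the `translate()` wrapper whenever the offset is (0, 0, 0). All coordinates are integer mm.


translate([195, 479, 0]) cube([61, 38, 612]);
translate([611, 479, 0]) cube([61, 38, 612]);
translate([256, 479, 0]) cube([355, 38, 61]);
translate([256, 479, 551]) cube([355, 38, 61]);


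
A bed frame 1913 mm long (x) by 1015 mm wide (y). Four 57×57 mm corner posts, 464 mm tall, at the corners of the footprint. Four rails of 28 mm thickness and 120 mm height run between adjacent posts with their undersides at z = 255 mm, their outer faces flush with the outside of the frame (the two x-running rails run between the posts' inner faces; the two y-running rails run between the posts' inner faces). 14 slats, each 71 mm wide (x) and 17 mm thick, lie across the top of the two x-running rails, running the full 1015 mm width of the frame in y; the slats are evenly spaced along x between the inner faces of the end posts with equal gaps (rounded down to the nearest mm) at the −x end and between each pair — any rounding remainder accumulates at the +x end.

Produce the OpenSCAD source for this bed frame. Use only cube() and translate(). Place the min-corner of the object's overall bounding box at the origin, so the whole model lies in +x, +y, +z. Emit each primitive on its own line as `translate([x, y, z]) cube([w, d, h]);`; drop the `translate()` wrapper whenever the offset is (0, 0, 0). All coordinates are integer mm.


cube([57, 57, 464]);
translate([0, 958, 0]) cube([57, 57, 464]);
translate([1856, 0, 0]) cube([57, 57, 464]);
translate([1856, 958, 0]) cube([57, 57, 464]);
translate([57, 0, 255]) cube([1799, 28, 120]);
translate([57, 987, 255]) cube([1799, 28, 120]);
translate([0, 57, 255]) cube([28, 901, 120]);
translate([1885, 57, 255]) cube([28, 901, 120]);
translate([110, 0, 375]) cube([71, 1015, 17]);
translate([234, 0, 375]) cube([71, 1015, 17]);
translate([358, 0, 375]) cube([71, 1015, 17]);
translate([482, 0, 375]) cube([71, 1015, 17]);
translate([606, 0, 375]) cube([71, 1015, 17]);
translate([730, 0, 375]) cube([71, 1015, 17]);
translate([854, 0, 375]) cube([71, 1015, 17]);
translate([978, 0, 375]) cube([71, 1015, 17]);
translate([1102, 0, 375]) cube([71, 1015, 17]);
translate([1226, 0, 375]) cube([71, 1015, 17]);
translate([1350, 0, 375]) cube([71, 1015, 17]);
translate([1474, 0, 375]) cube([71, 1015, 17]);
translate([1598, 0, 375]) cube([71, 1015, 17]);
translate([1722, 0, 375]) cube([71, 1015, 17]);


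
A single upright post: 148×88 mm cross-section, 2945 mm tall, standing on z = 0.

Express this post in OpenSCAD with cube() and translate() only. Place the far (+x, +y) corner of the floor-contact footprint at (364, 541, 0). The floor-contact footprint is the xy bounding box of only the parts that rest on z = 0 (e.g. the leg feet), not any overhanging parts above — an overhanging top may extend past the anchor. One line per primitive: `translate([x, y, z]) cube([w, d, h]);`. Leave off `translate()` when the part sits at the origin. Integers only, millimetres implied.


translate([216, 453, 0]) cube([148, 88, 2945]);


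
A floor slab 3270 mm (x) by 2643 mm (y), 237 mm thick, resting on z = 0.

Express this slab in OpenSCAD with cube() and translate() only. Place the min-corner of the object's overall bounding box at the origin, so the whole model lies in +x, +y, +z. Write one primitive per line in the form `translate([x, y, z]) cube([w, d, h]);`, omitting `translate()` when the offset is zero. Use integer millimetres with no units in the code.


cube([3270, 2643, 237]);


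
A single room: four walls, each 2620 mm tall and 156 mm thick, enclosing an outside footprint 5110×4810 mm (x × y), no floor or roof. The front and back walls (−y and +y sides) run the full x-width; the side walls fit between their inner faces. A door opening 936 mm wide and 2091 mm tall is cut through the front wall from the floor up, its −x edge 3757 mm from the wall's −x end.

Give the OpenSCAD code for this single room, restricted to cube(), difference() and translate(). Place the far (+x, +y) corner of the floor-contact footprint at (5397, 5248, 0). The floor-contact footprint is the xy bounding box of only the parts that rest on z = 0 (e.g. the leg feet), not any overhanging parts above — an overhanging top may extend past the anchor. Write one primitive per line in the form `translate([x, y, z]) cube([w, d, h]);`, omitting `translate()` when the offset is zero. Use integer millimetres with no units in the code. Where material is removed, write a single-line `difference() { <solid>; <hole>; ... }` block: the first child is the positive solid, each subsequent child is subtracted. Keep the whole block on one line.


difference() { translate([287, 438, 0]) cube([5110, 156, 2620]); translate([4044, 438, 0]) cube([936, 156, 2091]); }
translate([287, 5092, 0]) cube([5110, 156, 2620]);
translate([287, 594, 0]) cube([156, 4498, 2620]);
translate([5241, 594, 0]) cube([156, 4498, 2620]);


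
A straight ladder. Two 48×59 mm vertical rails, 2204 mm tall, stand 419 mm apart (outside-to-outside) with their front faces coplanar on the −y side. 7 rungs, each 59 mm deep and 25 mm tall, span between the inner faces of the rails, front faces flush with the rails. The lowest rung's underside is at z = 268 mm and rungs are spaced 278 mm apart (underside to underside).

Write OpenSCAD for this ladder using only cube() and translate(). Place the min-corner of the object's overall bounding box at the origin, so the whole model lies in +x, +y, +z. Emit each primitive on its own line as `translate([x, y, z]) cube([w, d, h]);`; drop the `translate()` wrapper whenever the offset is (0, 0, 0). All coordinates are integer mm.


cube([48, 59, 2204]);
translate([371, 0, 0]) cube([48, 59, 2204]);
translate([48, 0, 268]) cube([323, 59, 25]);
translate([48, 0, 546]) cube([323, 59, 25]);
translate([48, 0, 824]) cube([323, 59, 25]);
translate([48, 0, 1102]) cube([323, 59, 25]);
translate([48, 0, 1380]) cube([323, 59, 25]);
translate([48, 0, 1658]) cube([323, 59, 25]);
translate([48, 0, 1936]) cube([323, 59, 25]);


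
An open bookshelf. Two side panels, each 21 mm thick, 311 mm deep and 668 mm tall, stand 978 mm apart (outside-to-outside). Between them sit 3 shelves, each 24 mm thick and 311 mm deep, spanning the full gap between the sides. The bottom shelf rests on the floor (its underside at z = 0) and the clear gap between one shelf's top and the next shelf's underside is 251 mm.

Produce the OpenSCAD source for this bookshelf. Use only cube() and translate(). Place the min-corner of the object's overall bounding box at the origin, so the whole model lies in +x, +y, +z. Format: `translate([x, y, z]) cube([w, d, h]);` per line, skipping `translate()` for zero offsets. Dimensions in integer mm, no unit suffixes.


cube([21, 311, 668]);
translate([957, 0, 0]) cube([21, 311, 668]);
translate([21, 0, 0]) cube([936, 311, 24]);
translate([21, 0, 275]) cube([936, 311, 24]);
translate([21, 0, 550]) cube([936, 311, 24]);


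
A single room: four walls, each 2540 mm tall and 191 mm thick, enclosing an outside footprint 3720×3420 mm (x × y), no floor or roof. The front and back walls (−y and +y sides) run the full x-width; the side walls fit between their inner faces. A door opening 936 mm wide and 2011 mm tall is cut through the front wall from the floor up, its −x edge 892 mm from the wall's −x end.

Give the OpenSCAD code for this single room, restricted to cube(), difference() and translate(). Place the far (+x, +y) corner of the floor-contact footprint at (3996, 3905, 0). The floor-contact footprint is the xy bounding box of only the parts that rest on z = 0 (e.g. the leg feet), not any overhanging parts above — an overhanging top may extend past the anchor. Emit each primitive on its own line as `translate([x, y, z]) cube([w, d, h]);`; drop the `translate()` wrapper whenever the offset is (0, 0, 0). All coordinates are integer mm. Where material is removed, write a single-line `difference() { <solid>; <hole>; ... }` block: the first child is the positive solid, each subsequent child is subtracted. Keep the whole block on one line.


difference() { translate([276, 485, 0]) cube([3720, 191, 2540]); translate([1168, 485, 0]) cube([936, 191, 2011]); }
translate([276, 3714, 0]) cube([3720, 191, 2540]);
translate([276, 676, 0]) cube([191, 3038, 2540]);
translate([3805, 676, 0]) cube([191, 3038, 2540]);
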